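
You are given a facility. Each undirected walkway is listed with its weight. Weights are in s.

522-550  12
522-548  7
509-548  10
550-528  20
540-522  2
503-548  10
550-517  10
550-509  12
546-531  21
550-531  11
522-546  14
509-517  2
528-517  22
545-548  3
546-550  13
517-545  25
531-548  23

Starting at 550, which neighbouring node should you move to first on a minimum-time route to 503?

Enumerating some paths:
550 → 517 → 509 → 548 → 503: 10+2+10+10 = 32
550 → 509 → 548 → 503: 12+10+10 = 32
550 → 522 → 548 → 503: 12+7+10 = 29
Cheapest is 550 → 522 → 548 → 503 at 29 s.
So from 550 the first move is to 522.

522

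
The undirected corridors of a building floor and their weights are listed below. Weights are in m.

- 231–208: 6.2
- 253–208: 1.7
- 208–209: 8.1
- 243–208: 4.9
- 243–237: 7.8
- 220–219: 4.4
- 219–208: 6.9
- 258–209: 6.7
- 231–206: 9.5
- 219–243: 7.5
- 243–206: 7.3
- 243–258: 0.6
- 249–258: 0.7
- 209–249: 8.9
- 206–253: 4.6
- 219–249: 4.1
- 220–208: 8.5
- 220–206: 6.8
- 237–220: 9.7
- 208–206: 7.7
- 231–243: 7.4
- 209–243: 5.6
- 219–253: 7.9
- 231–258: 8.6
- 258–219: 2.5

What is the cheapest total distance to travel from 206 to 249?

Enumerating some paths:
206–253–208–243–258–249: 4.6+1.7+4.9+0.6+0.7 = 12.5
206–243–258–249: 7.3+0.6+0.7 = 8.6
206–208–243–258–249: 7.7+4.9+0.6+0.7 = 13.9
206–220–219–258–249: 6.8+4.4+2.5+0.7 = 14.4
The minimum is 8.6 m via 206–243–258–249.

8.6 m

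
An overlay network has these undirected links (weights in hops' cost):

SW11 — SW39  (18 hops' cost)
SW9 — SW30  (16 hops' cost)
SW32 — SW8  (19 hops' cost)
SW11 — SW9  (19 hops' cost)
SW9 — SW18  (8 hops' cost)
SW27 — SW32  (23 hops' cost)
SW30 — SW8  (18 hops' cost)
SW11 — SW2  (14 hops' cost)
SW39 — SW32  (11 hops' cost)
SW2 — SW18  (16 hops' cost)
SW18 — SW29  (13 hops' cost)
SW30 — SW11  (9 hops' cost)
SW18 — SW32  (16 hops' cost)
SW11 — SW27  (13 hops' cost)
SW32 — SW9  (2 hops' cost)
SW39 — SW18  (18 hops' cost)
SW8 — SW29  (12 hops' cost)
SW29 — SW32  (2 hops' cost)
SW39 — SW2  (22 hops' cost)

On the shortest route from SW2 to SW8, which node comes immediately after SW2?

Compare a few routes:
SW2 → SW18 → SW9 → SW32 → SW8: 16+8+2+19 = 45
SW2 → SW18 → SW9 → SW32 → SW29 → SW8: 16+8+2+2+12 = 40
SW2 → SW18 → SW29 → SW8: 16+13+12 = 41
SW2 → SW11 → SW30 → SW8: 14+9+18 = 41
Cheapest is SW2 → SW18 → SW9 → SW32 → SW29 → SW8 at 40 hops' cost.
So from SW2 the first move is to SW18.

SW18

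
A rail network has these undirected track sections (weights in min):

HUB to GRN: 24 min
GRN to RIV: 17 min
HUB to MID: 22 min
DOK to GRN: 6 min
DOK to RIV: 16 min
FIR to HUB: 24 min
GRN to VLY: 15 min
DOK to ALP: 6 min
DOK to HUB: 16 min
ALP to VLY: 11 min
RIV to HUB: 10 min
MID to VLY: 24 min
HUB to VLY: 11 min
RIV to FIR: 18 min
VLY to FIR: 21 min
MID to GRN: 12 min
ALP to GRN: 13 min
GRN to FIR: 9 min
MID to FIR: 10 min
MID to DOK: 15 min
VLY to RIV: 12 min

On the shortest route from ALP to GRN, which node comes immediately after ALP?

DOK

Candidate routes:
ALP - DOK - GRN: 6+6 = 12
ALP - GRN: 13 = 13
Cheapest is ALP - DOK - GRN at 12 min.
So from ALP the first move is to DOK.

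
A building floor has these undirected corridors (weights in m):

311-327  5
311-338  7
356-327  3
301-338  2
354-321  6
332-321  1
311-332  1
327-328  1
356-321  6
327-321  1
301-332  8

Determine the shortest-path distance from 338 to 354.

15 m

Running Dijkstra from 338:
338: 0
301: 2  (via 338)
311: 7  (via 338)
332: 8  (via 311)
321: 9  (via 332)
327: 10  (via 321)
328: 11  (via 327)
356: 13  (via 327)
354: 15  (via 321)
Shortest route: 338 → 311 → 332 → 321 → 354 = 15 m.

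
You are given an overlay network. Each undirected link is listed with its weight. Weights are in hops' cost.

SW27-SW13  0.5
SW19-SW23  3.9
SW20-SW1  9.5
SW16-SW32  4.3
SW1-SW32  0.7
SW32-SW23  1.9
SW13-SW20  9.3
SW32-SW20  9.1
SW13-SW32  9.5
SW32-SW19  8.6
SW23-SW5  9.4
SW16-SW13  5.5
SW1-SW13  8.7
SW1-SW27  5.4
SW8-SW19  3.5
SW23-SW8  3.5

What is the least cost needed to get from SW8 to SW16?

Enumerating some paths:
SW8 - SW23 - SW32 - SW16: 3.5+1.9+4.3 = 9.7
SW8 - SW19 - SW23 - SW32 - SW16: 3.5+3.9+1.9+4.3 = 13.6
Cheapest is SW8 - SW23 - SW32 - SW16 at 9.7 hops' cost.

9.7 hops' cost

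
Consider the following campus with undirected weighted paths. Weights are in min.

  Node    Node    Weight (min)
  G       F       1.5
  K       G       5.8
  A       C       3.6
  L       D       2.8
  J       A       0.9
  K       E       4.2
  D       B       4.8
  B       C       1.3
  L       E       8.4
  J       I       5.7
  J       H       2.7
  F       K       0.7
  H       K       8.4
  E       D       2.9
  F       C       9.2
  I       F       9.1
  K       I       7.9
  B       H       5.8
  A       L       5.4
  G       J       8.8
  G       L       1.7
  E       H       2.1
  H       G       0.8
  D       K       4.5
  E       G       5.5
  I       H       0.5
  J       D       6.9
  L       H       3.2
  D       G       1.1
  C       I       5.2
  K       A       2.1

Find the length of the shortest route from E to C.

Shortest distances from E:
E: 0
H: 2.1  (via E)
I: 2.6  (via H)
D: 2.9  (via E)
G: 2.9  (via H)
K: 4.2  (via E)
F: 4.4  (via G)
L: 4.6  (via G)
J: 4.8  (via H)
A: 5.7  (via J)
B: 7.7  (via D)
C: 7.8  (via I)
Shortest route: E–H–I–C = 7.8 min.

7.8 min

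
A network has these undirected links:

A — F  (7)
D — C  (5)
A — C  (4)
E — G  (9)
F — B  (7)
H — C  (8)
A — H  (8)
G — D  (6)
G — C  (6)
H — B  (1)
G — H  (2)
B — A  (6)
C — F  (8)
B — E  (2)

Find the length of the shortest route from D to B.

9

Candidate routes:
D → C → H → B: 5+8+1 = 14
D → G → H → B: 6+2+1 = 9
Cheapest is D → G → H → B at 9.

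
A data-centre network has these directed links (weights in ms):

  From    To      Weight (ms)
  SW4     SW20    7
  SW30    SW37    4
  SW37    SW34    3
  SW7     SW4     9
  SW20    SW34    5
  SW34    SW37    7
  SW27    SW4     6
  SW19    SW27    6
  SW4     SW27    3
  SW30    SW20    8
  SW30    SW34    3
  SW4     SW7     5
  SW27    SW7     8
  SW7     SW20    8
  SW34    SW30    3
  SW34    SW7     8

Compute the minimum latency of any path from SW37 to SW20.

Enumerating some paths:
SW37–SW34–SW30–SW20: 3+3+8 = 14
SW37–SW34–SW7–SW20: 3+8+8 = 19
Cheapest is SW37–SW34–SW30–SW20 at 14 ms.

14 ms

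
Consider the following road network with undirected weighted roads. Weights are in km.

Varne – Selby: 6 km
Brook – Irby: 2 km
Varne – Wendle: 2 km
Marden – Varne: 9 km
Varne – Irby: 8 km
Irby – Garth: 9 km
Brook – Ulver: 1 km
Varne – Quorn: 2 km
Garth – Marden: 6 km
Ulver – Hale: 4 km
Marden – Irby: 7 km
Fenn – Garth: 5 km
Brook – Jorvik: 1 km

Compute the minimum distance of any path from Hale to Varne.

15 km

Running Dijkstra from Hale:
Hale: 0
Ulver: 4  (via Hale)
Brook: 5  (via Ulver)
Jorvik: 6  (via Brook)
Irby: 7  (via Brook)
Marden: 14  (via Irby)
Varne: 15  (via Irby)
Shortest route: Hale–Ulver–Brook–Irby–Varne = 15 km.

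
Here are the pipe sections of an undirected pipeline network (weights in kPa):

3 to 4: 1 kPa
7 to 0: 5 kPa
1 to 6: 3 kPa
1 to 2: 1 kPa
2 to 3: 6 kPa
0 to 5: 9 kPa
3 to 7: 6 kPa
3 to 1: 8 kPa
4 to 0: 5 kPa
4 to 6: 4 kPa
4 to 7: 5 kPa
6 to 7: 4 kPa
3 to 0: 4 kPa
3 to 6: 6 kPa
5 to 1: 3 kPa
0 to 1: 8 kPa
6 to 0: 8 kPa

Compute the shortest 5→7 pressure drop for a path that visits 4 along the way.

15 kPa

Best 5 to 4: 5–1–6–4 costing 10
Shortest 4→7: 4–7 = 5
Total via 4: 10 + 5 = 15 kPa.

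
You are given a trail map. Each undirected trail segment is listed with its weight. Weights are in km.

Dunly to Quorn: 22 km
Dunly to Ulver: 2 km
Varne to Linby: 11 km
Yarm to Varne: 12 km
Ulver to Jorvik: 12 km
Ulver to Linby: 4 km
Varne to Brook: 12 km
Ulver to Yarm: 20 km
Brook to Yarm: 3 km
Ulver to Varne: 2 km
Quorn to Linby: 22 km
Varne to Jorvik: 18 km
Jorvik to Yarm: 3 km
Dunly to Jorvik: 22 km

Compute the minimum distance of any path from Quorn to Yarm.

Running Dijkstra from Quorn:
Quorn: 0
Dunly: 22  (via Quorn)
Linby: 22  (via Quorn)
Ulver: 24  (via Dunly)
Varne: 26  (via Ulver)
Jorvik: 36  (via Ulver)
Yarm: 38  (via Varne)
Shortest route: Quorn–Dunly–Ulver–Varne–Yarm = 38 km.

38 km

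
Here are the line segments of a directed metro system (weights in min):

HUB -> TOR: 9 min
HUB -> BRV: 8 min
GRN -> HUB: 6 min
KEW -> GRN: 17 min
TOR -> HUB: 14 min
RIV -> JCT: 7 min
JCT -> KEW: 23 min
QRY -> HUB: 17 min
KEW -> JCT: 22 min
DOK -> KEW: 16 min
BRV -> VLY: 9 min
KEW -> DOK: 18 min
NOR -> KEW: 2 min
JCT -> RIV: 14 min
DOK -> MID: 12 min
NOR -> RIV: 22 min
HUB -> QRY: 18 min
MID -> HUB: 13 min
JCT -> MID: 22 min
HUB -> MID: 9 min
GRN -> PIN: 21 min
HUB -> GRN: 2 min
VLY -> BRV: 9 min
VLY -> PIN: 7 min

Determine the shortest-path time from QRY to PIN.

40 min

Compare a few routes:
QRY–HUB–BRV–VLY–PIN: 17+8+9+7 = 41
QRY–HUB–GRN–PIN: 17+2+21 = 40
The minimum is 40 min via QRY–HUB–GRN–PIN.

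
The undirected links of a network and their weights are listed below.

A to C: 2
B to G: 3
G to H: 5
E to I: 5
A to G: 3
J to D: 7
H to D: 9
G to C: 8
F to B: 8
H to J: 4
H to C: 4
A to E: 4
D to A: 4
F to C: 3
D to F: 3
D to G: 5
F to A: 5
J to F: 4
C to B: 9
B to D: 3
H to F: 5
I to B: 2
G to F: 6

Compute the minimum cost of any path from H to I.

10

Shortest distances from H:
H: 0
C: 4  (via H)
J: 4  (via H)
F: 5  (via H)
G: 5  (via H)
A: 6  (via C)
B: 8  (via G)
D: 8  (via F)
E: 10  (via A)
I: 10  (via B)
Shortest route: H → G → B → I = 10.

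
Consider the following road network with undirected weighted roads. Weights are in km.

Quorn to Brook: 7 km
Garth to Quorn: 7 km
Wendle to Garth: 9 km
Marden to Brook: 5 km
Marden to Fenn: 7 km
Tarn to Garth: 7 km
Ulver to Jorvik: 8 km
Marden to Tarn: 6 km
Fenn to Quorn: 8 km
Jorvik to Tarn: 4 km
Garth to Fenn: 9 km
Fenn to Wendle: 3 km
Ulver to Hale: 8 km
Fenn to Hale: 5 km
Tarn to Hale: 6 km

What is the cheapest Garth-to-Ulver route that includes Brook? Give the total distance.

37 km

Best Garth to Brook: Garth → Quorn → Brook costing 14
Best Brook to Ulver: Brook → Marden → Tarn → Jorvik → Ulver costing 23
Total via Brook: 14 + 23 = 37 km.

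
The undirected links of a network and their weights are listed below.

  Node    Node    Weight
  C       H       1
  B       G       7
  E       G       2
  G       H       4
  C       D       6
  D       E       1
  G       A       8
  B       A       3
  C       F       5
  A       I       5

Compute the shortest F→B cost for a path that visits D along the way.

21

Best F to D: F → C → D costing 11
Shortest D→B: D → E → G → B = 10
Total via D: 11 + 10 = 21.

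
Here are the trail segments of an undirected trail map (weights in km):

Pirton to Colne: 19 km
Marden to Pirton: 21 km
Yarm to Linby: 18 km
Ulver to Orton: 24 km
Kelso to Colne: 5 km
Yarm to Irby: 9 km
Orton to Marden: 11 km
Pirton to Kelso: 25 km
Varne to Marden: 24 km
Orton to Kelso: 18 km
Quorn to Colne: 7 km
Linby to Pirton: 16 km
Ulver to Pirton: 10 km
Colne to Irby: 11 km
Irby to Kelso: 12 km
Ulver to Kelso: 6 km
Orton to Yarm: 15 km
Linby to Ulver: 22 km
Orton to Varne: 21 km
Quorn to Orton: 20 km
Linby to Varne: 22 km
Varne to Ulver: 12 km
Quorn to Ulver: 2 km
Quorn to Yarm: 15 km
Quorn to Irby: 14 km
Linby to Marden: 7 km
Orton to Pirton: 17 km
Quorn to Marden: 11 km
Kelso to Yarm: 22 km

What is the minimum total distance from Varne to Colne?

21 km

Settle nodes by increasing distance from Varne:
Varne: 0
Ulver: 12  (via Varne)
Quorn: 14  (via Ulver)
Kelso: 18  (via Ulver)
Colne: 21  (via Quorn)
Shortest route: Varne → Ulver → Quorn → Colne = 21 km.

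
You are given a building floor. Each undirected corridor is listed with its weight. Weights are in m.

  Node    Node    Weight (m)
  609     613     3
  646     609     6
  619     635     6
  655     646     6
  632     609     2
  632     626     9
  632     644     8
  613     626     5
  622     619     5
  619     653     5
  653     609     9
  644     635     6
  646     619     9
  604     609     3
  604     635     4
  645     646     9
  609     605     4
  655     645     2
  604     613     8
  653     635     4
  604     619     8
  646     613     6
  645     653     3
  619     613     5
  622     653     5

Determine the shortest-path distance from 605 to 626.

Compare a few routes:
605 → 609 → 646 → 613 → 626: 4+6+6+5 = 21
605 → 609 → 613 → 626: 4+3+5 = 12
605 → 609 → 604 → 613 → 626: 4+3+8+5 = 20
605 → 609 → 632 → 626: 4+2+9 = 15
The minimum is 12 m via 605 → 609 → 613 → 626.

12 m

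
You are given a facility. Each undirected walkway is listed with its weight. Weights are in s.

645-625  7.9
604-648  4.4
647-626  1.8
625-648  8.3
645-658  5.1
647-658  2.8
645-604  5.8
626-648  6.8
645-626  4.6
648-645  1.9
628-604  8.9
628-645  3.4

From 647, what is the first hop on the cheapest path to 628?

Compare a few routes:
647 → 626 → 648 → 645 → 628: 1.8+6.8+1.9+3.4 = 13.9
647 → 626 → 645 → 628: 1.8+4.6+3.4 = 9.8
647 → 658 → 645 → 628: 2.8+5.1+3.4 = 11.3
Cheapest is 647 → 626 → 645 → 628 at 9.8 s.
So from 647 the first move is to 626.

626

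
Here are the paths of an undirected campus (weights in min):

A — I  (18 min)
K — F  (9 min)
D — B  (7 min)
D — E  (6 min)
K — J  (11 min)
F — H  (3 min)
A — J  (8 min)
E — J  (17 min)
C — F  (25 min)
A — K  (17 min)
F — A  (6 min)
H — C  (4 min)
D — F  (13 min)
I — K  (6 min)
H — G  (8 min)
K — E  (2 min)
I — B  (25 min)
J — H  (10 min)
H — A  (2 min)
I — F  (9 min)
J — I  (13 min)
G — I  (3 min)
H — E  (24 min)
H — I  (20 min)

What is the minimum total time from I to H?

Candidate routes:
I - G - H: 3+8 = 11
I - F - H: 9+3 = 12
Cheapest is I - G - H at 11 min.

11 min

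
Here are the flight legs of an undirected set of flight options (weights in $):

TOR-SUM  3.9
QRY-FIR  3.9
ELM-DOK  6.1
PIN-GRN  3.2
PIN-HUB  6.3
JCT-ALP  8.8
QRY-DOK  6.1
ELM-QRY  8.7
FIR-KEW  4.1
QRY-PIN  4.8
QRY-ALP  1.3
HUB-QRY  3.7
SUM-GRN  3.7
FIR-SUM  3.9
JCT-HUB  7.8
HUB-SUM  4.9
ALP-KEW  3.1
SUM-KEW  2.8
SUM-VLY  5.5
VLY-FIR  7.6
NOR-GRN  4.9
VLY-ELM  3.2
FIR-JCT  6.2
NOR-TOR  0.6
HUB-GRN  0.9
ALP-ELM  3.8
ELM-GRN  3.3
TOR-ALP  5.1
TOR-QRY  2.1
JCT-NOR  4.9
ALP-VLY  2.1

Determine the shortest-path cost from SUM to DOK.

Enumerating some paths:
SUM - GRN - ELM - DOK: 3.7+3.3+6.1 = 13.1
SUM - KEW - ALP - QRY - DOK: 2.8+3.1+1.3+6.1 = 13.3
SUM - TOR - QRY - DOK: 3.9+2.1+6.1 = 12.1
The minimum is $12.1 via SUM - TOR - QRY - DOK.

$12.1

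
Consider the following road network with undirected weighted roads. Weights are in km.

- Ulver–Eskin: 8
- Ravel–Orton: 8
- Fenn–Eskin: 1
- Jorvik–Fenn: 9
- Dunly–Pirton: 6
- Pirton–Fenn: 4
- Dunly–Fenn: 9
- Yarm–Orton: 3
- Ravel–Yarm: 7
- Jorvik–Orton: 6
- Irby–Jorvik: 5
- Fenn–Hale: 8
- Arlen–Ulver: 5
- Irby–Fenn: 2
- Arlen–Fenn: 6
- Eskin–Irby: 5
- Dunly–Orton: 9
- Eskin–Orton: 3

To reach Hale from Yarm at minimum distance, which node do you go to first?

Compare a few routes:
Yarm - Orton - Eskin - Irby - Fenn - Hale: 3+3+5+2+8 = 21
Yarm - Orton - Eskin - Fenn - Hale: 3+3+1+8 = 15
The minimum is 15 km via Yarm - Orton - Eskin - Fenn - Hale.
So from Yarm the first move is to Orton.

Orton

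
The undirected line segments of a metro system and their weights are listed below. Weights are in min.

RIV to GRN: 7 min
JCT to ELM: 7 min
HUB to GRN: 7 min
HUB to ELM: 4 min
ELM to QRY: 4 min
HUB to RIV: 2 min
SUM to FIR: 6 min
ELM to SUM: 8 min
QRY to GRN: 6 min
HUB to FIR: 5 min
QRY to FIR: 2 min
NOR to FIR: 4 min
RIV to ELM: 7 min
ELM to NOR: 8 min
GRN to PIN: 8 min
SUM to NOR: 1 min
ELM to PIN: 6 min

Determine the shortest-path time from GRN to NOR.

12 min

Compare a few routes:
GRN → QRY → FIR → SUM → NOR: 6+2+6+1 = 15
GRN → HUB → FIR → NOR: 7+5+4 = 16
GRN → QRY → FIR → NOR: 6+2+4 = 12
Cheapest is GRN → QRY → FIR → NOR at 12 min.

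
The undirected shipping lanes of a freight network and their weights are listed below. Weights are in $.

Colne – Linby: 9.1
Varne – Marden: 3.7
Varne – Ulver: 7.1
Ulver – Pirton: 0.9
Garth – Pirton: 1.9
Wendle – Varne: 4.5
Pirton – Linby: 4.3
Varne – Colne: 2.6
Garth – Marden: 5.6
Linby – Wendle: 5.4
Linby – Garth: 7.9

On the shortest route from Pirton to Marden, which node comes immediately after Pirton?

Garth

Compare a few routes:
Pirton → Linby → Garth → Marden: 4.3+7.9+5.6 = 17.8
Pirton → Garth → Marden: 1.9+5.6 = 7.5
Pirton → Ulver → Varne → Marden: 0.9+7.1+3.7 = 11.7
The minimum is $7.5 via Pirton → Garth → Marden.
So from Pirton the first move is to Garth.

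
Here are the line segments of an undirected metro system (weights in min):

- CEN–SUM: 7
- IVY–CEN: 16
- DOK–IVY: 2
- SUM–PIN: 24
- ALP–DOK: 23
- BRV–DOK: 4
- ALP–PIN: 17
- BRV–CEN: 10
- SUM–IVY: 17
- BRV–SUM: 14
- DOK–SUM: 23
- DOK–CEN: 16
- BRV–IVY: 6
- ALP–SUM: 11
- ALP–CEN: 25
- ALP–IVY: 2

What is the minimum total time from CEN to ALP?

Settle nodes by increasing distance from CEN:
CEN: 0
SUM: 7  (via CEN)
BRV: 10  (via CEN)
DOK: 14  (via BRV)
IVY: 16  (via CEN)
ALP: 18  (via SUM)
Shortest route: CEN–SUM–ALP = 18 min.

18 min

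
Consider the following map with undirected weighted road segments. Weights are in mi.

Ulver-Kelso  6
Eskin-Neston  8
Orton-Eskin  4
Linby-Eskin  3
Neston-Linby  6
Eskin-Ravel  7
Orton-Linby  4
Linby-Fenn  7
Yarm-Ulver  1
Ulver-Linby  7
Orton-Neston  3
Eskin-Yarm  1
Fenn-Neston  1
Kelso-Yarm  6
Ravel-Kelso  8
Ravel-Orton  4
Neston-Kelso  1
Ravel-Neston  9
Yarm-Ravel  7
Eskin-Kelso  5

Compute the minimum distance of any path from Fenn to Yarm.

Enumerating some paths:
Fenn - Neston - Kelso - Yarm: 1+1+6 = 8
Fenn - Neston - Orton - Eskin - Yarm: 1+3+4+1 = 9
Fenn - Neston - Eskin - Yarm: 1+8+1 = 10
Fenn - Neston - Kelso - Ulver - Yarm: 1+1+6+1 = 9
The minimum is 8 mi via Fenn - Neston - Kelso - Yarm.

8 mi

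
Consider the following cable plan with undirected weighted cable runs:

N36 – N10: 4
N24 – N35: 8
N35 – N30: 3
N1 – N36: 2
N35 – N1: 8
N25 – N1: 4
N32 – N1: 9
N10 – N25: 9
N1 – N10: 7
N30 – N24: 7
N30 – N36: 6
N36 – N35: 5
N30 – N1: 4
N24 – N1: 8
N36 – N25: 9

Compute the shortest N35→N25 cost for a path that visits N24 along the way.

Best N35 to N24: N35–N24 costing 8
Shortest N24→N25: N24–N1–N25 = 12
Total via N24: 8 + 12 = 20.

20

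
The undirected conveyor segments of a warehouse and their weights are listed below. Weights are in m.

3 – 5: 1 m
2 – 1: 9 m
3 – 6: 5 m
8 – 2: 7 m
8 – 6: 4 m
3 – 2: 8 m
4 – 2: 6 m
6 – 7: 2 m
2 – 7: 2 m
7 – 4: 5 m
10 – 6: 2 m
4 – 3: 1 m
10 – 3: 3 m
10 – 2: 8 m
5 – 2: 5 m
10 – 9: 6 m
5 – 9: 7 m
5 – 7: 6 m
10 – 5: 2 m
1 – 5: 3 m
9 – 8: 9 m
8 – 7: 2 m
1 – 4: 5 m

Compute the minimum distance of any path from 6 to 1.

7 m

Compare a few routes:
6–10–3–5–1: 2+3+1+3 = 9
6–10–5–1: 2+2+3 = 7
6–3–5–1: 5+1+3 = 9
The minimum is 7 m via 6–10–5–1.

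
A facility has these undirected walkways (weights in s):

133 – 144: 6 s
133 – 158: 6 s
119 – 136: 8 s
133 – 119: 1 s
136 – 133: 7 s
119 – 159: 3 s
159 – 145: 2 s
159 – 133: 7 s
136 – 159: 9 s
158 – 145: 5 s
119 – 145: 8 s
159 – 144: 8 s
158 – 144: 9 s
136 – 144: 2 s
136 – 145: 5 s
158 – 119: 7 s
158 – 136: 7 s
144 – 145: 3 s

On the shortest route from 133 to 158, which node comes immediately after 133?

Candidate routes:
133 - 119 - 158: 1+7 = 8
133 - 158: 6 = 6
133 - 119 - 159 - 145 - 158: 1+3+2+5 = 11
Cheapest is 133 - 158 at 6 s.
So from 133 the first move is to 158.

158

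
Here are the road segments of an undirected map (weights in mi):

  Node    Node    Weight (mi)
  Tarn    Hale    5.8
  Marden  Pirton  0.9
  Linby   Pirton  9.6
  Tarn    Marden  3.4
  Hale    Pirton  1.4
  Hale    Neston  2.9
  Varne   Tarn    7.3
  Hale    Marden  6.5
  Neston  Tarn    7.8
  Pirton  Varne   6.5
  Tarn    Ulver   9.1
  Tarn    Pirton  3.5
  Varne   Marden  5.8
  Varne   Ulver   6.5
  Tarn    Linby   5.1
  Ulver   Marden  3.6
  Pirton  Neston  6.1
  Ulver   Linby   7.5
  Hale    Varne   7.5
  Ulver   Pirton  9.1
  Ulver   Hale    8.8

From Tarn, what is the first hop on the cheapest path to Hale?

Enumerating some paths:
Tarn → Marden → Hale: 3.4+6.5 = 9.9
Tarn → Marden → Pirton → Hale: 3.4+0.9+1.4 = 5.7
Tarn → Pirton → Hale: 3.5+1.4 = 4.9
Tarn → Hale: 5.8 = 5.8
The minimum is 4.9 mi via Tarn → Pirton → Hale.
So from Tarn the first move is to Pirton.

Pirton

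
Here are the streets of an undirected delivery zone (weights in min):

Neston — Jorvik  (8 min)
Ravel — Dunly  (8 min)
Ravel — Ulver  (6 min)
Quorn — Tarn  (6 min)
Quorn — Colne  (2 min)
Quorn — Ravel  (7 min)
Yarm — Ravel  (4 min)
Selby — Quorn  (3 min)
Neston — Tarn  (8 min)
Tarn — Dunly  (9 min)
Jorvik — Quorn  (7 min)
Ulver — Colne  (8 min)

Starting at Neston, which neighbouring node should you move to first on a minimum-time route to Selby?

Tarn

Enumerating some paths:
Neston → Tarn → Quorn → Selby: 8+6+3 = 17
Neston → Jorvik → Quorn → Selby: 8+7+3 = 18
The minimum is 17 min via Neston → Tarn → Quorn → Selby.
So from Neston the first move is to Tarn.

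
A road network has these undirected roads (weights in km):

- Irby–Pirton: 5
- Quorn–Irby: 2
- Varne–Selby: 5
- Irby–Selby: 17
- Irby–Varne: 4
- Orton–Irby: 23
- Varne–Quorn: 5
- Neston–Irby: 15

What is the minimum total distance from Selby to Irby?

9 km

Shortest distances from Selby:
Selby: 0
Varne: 5  (via Selby)
Irby: 9  (via Varne)
Shortest route: Selby → Varne → Irby = 9 km.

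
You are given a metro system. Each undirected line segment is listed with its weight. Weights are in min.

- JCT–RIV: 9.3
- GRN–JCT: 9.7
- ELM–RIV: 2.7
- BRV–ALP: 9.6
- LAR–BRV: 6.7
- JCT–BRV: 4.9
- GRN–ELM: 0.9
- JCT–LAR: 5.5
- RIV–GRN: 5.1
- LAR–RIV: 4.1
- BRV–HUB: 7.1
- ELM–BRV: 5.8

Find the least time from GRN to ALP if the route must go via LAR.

Shortest GRN→LAR: GRN–ELM–RIV–LAR = 7.7
Best LAR to ALP: LAR–BRV–ALP costing 16.3
Total via LAR: 7.7 + 16.3 = 24 min.

24 min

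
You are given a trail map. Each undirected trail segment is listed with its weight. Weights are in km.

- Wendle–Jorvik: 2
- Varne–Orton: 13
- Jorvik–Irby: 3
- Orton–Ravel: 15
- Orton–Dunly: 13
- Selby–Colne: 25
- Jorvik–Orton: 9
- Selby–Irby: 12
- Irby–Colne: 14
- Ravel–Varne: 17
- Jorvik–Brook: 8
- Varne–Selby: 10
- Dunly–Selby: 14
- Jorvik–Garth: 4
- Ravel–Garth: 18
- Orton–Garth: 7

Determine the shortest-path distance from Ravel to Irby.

Settle nodes by increasing distance from Ravel:
Ravel: 0
Orton: 15  (via Ravel)
Varne: 17  (via Ravel)
Garth: 18  (via Ravel)
Jorvik: 22  (via Garth)
Wendle: 24  (via Jorvik)
Irby: 25  (via Jorvik)
Shortest route: Ravel → Garth → Jorvik → Irby = 25 km.

25 km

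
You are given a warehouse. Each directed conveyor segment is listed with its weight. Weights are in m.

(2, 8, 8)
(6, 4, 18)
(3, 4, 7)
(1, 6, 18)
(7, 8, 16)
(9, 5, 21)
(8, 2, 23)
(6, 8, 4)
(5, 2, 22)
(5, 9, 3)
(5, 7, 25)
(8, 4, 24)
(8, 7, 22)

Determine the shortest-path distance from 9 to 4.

75 m

Settle nodes by increasing distance from 9:
9: 0
5: 21  (via 9)
2: 43  (via 5)
7: 46  (via 5)
8: 51  (via 2)
4: 75  (via 8)
Shortest route: 9 → 5 → 2 → 8 → 4 = 75 m.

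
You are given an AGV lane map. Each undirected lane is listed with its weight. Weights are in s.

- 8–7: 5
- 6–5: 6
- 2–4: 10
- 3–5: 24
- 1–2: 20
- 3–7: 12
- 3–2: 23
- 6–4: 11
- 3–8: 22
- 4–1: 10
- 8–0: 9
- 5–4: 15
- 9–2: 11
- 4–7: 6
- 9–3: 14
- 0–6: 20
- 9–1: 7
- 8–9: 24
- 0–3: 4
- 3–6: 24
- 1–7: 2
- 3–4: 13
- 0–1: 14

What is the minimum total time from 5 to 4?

Settle nodes by increasing distance from 5:
5: 0
6: 6  (via 5)
4: 15  (via 5)
Shortest route: 5–4 = 15 s.

15 s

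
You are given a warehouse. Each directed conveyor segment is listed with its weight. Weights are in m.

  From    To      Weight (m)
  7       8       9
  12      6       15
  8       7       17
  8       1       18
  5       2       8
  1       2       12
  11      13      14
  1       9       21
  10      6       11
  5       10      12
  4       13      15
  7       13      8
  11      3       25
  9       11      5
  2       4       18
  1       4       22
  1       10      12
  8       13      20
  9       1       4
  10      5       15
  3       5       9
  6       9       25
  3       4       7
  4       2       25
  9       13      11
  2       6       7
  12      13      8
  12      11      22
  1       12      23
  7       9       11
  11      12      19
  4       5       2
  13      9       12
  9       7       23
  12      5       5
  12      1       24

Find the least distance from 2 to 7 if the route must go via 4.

Shortest 2→4: 2–4 = 18
Best 4 to 7: 4–13–9–7 costing 50
Total via 4: 18 + 50 = 68 m.

68 m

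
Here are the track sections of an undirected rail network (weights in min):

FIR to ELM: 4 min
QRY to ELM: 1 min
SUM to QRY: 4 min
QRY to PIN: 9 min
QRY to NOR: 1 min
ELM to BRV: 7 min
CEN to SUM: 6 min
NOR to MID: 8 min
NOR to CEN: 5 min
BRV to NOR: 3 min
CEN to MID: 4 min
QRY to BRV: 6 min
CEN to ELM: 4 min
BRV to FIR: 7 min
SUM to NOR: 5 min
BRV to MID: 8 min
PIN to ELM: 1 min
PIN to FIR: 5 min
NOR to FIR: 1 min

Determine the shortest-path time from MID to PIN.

Compare a few routes:
MID → BRV → NOR → QRY → ELM → PIN: 8+3+1+1+1 = 14
MID → CEN → NOR → QRY → ELM → PIN: 4+5+1+1+1 = 12
MID → NOR → QRY → ELM → PIN: 8+1+1+1 = 11
MID → CEN → ELM → PIN: 4+4+1 = 9
The minimum is 9 min via MID → CEN → ELM → PIN.

9 min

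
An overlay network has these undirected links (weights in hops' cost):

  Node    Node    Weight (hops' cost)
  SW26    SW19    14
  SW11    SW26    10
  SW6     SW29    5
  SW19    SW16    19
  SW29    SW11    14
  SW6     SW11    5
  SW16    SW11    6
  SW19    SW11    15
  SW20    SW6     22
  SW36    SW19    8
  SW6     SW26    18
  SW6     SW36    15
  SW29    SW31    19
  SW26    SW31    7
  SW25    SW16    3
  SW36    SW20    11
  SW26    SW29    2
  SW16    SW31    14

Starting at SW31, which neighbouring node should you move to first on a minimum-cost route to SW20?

Candidate routes:
SW31 → SW26 → SW29 → SW6 → SW36 → SW20: 7+2+5+15+11 = 40
SW31 → SW26 → SW29 → SW6 → SW20: 7+2+5+22 = 36
SW31 → SW26 → SW19 → SW36 → SW20: 7+14+8+11 = 40
The minimum is 36 hops' cost via SW31 → SW26 → SW29 → SW6 → SW20.
So from SW31 the first move is to SW26.

SW26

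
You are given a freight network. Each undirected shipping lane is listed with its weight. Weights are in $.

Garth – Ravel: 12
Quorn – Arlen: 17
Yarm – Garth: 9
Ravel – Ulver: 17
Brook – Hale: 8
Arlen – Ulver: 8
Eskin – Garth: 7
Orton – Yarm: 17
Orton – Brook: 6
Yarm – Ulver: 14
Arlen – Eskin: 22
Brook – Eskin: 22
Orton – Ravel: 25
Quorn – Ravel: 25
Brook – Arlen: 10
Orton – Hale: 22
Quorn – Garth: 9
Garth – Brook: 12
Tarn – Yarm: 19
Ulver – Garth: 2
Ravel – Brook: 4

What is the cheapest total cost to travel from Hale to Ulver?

$22

Enumerating some paths:
Hale → Brook → Arlen → Ulver: 8+10+8 = 26
Hale → Brook → Garth → Ulver: 8+12+2 = 22
Hale → Brook → Ravel → Garth → Ulver: 8+4+12+2 = 26
The minimum is $22 via Hale → Brook → Garth → Ulver.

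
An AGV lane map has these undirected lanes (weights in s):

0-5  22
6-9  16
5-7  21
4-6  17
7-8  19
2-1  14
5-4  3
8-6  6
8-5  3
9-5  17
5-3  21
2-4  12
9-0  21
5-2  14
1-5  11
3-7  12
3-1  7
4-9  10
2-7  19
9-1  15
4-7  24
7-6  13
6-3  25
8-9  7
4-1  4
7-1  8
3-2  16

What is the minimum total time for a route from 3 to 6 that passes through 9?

34 s

Best 3 to 9: 3–1–4–9 costing 21
Shortest 9→6: 9–8–6 = 13
Total via 9: 21 + 13 = 34 s.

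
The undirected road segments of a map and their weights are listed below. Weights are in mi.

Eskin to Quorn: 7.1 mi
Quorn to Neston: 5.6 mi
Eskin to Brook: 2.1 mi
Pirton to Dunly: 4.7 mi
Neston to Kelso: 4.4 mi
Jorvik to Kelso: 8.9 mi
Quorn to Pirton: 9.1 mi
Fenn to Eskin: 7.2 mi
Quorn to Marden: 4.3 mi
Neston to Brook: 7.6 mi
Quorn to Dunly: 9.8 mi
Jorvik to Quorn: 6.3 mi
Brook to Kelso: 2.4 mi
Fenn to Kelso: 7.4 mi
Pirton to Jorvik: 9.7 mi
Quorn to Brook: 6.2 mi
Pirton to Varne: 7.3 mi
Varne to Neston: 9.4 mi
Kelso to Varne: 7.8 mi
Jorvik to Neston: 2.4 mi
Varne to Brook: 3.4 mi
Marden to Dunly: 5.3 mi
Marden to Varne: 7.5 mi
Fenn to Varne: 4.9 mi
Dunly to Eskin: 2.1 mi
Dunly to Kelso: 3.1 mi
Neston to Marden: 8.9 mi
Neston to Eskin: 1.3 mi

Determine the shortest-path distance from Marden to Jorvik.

Settle nodes by increasing distance from Marden:
Marden: 0
Quorn: 4.3  (via Marden)
Dunly: 5.3  (via Marden)
Eskin: 7.4  (via Dunly)
Varne: 7.5  (via Marden)
Kelso: 8.4  (via Dunly)
Neston: 8.7  (via Eskin)
Brook: 9.5  (via Eskin)
Pirton: 10  (via Dunly)
Jorvik: 10.6  (via Quorn)
Shortest route: Marden → Quorn → Jorvik = 10.6 mi.

10.6 mi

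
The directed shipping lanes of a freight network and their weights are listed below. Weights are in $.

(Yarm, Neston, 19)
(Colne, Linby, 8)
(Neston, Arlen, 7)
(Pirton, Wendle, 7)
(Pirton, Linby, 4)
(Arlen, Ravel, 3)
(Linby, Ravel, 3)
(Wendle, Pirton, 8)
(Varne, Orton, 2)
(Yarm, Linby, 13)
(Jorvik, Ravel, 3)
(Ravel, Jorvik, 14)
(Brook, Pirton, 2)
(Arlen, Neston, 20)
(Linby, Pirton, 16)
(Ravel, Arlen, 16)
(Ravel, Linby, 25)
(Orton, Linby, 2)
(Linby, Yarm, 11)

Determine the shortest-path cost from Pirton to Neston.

$34

Shortest distances from Pirton:
Pirton: 0
Linby: 4  (via Pirton)
Ravel: 7  (via Linby)
Wendle: 7  (via Pirton)
Yarm: 15  (via Linby)
Jorvik: 21  (via Ravel)
Arlen: 23  (via Ravel)
Neston: 34  (via Yarm)
Shortest route: Pirton → Linby → Yarm → Neston = $34.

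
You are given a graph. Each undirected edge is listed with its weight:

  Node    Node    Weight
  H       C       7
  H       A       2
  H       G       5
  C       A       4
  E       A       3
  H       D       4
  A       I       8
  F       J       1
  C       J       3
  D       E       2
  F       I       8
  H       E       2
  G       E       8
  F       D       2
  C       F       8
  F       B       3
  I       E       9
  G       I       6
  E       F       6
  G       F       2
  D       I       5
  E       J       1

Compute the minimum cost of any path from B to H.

7

Running Dijkstra from B:
B: 0
F: 3  (via B)
J: 4  (via F)
D: 5  (via F)
E: 5  (via J)
G: 5  (via F)
C: 7  (via J)
H: 7  (via E)
Shortest route: B–F–J–E–H = 7.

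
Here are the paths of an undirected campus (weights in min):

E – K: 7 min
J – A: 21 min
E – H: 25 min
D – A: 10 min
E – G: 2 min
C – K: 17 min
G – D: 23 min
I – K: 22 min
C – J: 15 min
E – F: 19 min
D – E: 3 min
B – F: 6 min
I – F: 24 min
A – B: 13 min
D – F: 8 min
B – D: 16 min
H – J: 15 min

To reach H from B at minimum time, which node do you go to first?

Compare a few routes:
B → F → D → E → H: 6+8+3+25 = 42
B → D → E → H: 16+3+25 = 44
Cheapest is B → F → D → E → H at 42 min.
So from B the first move is to F.

F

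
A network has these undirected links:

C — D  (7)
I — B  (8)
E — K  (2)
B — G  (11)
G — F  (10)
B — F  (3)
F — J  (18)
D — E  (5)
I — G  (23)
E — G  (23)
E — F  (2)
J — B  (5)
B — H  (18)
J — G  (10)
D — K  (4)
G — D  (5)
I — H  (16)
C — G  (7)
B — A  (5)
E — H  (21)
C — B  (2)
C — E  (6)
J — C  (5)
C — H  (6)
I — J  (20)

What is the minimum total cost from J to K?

Settle nodes by increasing distance from J:
J: 0
B: 5  (via J)
C: 5  (via J)
F: 8  (via B)
A: 10  (via B)
E: 10  (via F)
G: 10  (via J)
H: 11  (via C)
D: 12  (via C)
K: 12  (via E)
Shortest route: J–B–F–E–K = 12.

12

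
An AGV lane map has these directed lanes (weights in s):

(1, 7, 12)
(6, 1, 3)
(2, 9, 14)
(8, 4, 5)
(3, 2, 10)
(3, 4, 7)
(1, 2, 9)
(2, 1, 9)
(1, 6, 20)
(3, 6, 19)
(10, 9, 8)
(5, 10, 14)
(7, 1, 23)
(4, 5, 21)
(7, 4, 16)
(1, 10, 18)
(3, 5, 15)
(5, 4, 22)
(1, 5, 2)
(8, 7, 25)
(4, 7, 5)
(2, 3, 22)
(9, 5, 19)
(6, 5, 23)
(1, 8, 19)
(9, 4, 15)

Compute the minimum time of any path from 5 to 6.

Compare a few routes:
5–10–9–4–7–1–6: 14+8+15+5+23+20 = 85
5–4–7–1–6: 22+5+23+20 = 70
Cheapest is 5–4–7–1–6 at 70 s.

70 s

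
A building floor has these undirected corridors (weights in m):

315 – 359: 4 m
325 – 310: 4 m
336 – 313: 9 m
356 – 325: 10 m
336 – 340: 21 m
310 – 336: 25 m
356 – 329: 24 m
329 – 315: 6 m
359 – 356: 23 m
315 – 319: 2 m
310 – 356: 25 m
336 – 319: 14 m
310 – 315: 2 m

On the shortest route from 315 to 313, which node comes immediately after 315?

Enumerating some paths:
315 - 319 - 336 - 313: 2+14+9 = 25
315 - 310 - 336 - 313: 2+25+9 = 36
Cheapest is 315 - 319 - 336 - 313 at 25 m.
So from 315 the first move is to 319.

319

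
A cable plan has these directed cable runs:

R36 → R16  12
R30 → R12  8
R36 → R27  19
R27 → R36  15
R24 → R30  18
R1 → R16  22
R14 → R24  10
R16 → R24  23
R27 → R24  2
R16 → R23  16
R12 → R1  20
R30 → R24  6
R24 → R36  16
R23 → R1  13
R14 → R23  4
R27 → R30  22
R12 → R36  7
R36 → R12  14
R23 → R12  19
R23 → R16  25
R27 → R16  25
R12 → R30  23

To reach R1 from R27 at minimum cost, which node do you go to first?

R24

Enumerating some paths:
R27 → R24 → R30 → R12 → R1: 2+18+8+20 = 48
R27 → R36 → R12 → R1: 15+14+20 = 49
R27 → R30 → R12 → R1: 22+8+20 = 50
R27 → R24 → R36 → R12 → R1: 2+16+14+20 = 52
Cheapest is R27 → R24 → R30 → R12 → R1 at 48.
So from R27 the first move is to R24.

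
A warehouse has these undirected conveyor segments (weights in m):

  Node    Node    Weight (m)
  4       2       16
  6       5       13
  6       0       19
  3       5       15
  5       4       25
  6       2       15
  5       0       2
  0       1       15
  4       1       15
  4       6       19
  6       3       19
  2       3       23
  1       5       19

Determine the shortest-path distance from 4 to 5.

Compare a few routes:
4 - 1 - 0 - 5: 15+15+2 = 32
4 - 5: 25 = 25
4 - 6 - 5: 19+13 = 32
Cheapest is 4 - 5 at 25 m.

25 m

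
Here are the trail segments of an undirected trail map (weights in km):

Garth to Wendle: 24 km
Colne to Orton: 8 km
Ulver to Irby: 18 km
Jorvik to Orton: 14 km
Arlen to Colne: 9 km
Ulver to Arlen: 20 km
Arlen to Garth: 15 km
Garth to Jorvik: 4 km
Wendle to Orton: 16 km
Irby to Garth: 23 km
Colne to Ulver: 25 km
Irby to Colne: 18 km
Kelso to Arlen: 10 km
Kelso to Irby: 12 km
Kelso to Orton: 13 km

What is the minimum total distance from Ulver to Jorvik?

Settle nodes by increasing distance from Ulver:
Ulver: 0
Irby: 18  (via Ulver)
Arlen: 20  (via Ulver)
Colne: 25  (via Ulver)
Kelso: 30  (via Irby)
Orton: 33  (via Colne)
Garth: 35  (via Arlen)
Jorvik: 39  (via Garth)
Shortest route: Ulver–Arlen–Garth–Jorvik = 39 km.

39 km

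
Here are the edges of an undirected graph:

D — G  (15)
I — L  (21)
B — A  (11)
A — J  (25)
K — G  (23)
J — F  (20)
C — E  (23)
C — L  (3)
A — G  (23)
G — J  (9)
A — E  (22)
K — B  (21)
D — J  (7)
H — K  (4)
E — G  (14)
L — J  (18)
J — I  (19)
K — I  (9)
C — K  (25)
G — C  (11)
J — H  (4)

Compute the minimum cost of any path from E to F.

Running Dijkstra from E:
E: 0
G: 14  (via E)
A: 22  (via E)
C: 23  (via E)
J: 23  (via G)
L: 26  (via C)
H: 27  (via J)
D: 29  (via G)
K: 31  (via H)
B: 33  (via A)
I: 40  (via K)
F: 43  (via J)
Shortest route: E–G–J–F = 43.

43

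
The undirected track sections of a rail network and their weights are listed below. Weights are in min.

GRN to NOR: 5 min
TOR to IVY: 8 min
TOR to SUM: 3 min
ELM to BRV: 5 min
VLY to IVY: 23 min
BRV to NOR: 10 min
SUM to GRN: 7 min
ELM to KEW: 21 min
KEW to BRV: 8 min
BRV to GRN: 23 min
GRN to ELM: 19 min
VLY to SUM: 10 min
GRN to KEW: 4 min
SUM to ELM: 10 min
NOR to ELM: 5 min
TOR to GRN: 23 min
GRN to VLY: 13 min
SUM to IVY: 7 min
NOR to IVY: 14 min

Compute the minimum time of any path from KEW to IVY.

18 min

Enumerating some paths:
KEW–BRV–ELM–SUM–IVY: 8+5+10+7 = 30
KEW–GRN–NOR–IVY: 4+5+14 = 23
KEW–GRN–SUM–TOR–IVY: 4+7+3+8 = 22
KEW–GRN–SUM–IVY: 4+7+7 = 18
Cheapest is KEW–GRN–SUM–IVY at 18 min.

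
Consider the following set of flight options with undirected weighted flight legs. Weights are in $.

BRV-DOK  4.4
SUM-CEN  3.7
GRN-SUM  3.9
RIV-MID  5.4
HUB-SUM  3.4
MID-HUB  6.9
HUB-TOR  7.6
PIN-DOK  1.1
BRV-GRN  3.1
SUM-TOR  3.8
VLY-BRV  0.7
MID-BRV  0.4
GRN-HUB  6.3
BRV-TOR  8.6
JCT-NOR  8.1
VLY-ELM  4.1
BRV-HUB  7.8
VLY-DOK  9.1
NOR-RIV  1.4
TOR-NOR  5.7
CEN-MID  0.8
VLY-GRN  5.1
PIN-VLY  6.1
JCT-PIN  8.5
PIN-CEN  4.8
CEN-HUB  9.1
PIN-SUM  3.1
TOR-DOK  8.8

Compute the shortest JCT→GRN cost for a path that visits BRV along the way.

$17.1

Shortest JCT→BRV: JCT–PIN–DOK–BRV = 14
Shortest BRV→GRN: BRV–GRN = 3.1
Total via BRV: 14 + 3.1 = $17.1.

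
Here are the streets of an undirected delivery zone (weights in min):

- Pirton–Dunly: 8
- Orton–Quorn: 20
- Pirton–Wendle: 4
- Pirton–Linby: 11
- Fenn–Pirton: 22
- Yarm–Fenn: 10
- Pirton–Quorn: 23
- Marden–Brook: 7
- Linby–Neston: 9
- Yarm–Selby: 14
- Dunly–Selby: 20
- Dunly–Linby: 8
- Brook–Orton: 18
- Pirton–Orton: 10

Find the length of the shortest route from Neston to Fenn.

Running Dijkstra from Neston:
Neston: 0
Linby: 9  (via Neston)
Dunly: 17  (via Linby)
Pirton: 20  (via Linby)
Wendle: 24  (via Pirton)
Orton: 30  (via Pirton)
Selby: 37  (via Dunly)
Fenn: 42  (via Pirton)
Shortest route: Neston → Linby → Pirton → Fenn = 42 min.

42 min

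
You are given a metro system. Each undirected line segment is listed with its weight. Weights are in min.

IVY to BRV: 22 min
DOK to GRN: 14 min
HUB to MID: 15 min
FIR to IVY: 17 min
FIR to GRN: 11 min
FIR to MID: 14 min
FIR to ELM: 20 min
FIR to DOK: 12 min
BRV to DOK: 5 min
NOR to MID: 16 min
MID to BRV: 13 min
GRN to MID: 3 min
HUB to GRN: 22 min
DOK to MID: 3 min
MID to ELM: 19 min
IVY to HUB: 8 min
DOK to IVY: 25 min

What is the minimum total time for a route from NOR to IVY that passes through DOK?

Shortest NOR→DOK: NOR → MID → DOK = 19
Shortest DOK→IVY: DOK → IVY = 25
Total via DOK: 19 + 25 = 44 min.

44 min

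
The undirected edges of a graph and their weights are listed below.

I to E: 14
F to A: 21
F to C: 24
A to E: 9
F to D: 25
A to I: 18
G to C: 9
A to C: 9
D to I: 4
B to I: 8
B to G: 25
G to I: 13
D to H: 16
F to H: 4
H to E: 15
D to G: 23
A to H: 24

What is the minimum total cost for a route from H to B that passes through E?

Shortest H→E: H–E = 15
Shortest E→B: E–I–B = 22
Total via E: 15 + 22 = 37.

37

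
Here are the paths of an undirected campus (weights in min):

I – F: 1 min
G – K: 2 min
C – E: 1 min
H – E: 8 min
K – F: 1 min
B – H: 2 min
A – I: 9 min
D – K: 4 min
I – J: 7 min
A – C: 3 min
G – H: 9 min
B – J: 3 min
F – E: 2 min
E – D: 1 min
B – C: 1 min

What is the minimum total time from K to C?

4 min

Settle nodes by increasing distance from K:
K: 0
F: 1  (via K)
G: 2  (via K)
I: 2  (via F)
E: 3  (via F)
C: 4  (via E)
Shortest route: K–F–E–C = 4 min.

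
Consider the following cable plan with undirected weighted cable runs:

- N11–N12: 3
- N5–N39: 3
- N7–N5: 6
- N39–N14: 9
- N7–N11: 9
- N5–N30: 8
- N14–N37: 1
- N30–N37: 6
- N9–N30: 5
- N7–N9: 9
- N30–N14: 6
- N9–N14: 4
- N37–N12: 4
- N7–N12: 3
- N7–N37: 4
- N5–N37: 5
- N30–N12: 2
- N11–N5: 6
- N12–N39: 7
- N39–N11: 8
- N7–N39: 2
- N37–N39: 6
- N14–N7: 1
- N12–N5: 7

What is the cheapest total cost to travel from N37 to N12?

Enumerating some paths:
N37–N14–N7–N12: 1+1+3 = 5
N37–N30–N12: 6+2 = 8
N37–N12: 4 = 4
N37–N7–N12: 4+3 = 7
Cheapest is N37–N12 at 4.

4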